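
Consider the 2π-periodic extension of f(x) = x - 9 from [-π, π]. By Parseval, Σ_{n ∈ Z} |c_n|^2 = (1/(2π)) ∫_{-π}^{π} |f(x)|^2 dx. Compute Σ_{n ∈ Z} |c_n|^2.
Σ |c_n|^2 = π^2/3 + 81

Expand and integrate term by term over [-π, π]:
  ∫ (x)^2 dx = 1·(2π^3/3); ∫ 2·1·(-9)·x dx = 0 (odd integrand); ∫ (-9)^2 dx = 81·2π.
So (1/(2π)) ∫_{-π}^{π} (x - 9)^2 dx = 1π^2/3 + 81 = π^2/3 + 81.
Parseval ⇒ Σ |c_n|^2 = π^2/3 + 81.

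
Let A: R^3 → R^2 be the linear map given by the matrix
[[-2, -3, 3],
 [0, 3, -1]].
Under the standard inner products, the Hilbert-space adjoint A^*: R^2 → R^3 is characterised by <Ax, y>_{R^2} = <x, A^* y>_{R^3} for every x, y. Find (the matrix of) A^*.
A^* = A^T =
[[-2, 0],
 [-3, 3],
 [3, -1]]

For real matrices with standard dot products, the defining identity <Ax, y> = <x, A^* y> gives (Ax)^T y = x^T (A^*) y, i.e. x^T A^T y = x^T (A^*) y. Since this holds for all x, y, we must have A^* = A^T. Therefore
A^* =
[[-2, 0],
 [-3, 3],
 [3, -1]].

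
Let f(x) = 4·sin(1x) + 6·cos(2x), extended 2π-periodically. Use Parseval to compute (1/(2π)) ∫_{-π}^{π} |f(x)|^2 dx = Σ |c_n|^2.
Σ |c_n|^2 = 26

Expand |f|^2 and use orthogonality of {sin(nx), cos(mx)} on [-π, π]:
  ∫_{-π}^{π} sin(nx)^2 dx = π, ∫ cos(mx)^2 dx = π, and cross terms integrate to 0.
So ∫_{-π}^{π} f(x)^2 dx = 4^2 · π + 6^2 · π = (16 + 36)π.
Divide by 2π: (16 + 36)/2 = 26.
By Parseval, this equals Σ |c_n|^2.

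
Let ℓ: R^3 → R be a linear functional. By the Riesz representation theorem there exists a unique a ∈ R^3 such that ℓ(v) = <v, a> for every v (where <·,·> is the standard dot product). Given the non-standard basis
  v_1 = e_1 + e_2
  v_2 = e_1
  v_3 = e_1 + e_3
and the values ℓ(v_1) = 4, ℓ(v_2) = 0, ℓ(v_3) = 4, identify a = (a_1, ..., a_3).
a = (0, 4, 4)

Write a = (a_1, ..., a_3) in the standard basis. For each basis vector v_i, ℓ(v_i) = <v_i, a> is a linear equation in the a_j's. Collect the n equations into a matrix system V a = ℓ, where row i of V is v_i (expressed in the standard basis). Since V is invertible (lower-triangular with 1s on the diagonal, up to permutation), solve by back-substitution:
  V =
[[1, 1, 0],
 [1, 0, 0],
 [1, 0, 1]]
  V a = (4, 0, 4)
Solving gives a = (0, 4, 4).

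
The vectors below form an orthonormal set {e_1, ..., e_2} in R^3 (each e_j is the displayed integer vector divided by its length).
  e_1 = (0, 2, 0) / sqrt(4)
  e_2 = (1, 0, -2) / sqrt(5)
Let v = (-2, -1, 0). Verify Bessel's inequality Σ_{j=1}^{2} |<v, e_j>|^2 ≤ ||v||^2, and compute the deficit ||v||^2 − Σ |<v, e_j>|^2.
Σ |<v, e_j>|^2 = 9/5; ||v||^2 = 5; deficit = 16/5

Write each e_j = u_j / sqrt(<u_j, u_j>) where u_j is the displayed integer vector. Then <v, e_j> = <v, u_j> / sqrt(<u_j, u_j>), so |<v, e_j>|^2 = <v, u_j>^2 / <u_j, u_j>.
Coefficients: <v, e_1> = -2/sqrt(4), <v, e_2> = -2/sqrt(5).
Square and sum: Σ |<v, e_j>|^2 = 9/5.
Compute ||v||^2 = v·v = 5.
Deficit = 5 − 9/5 = 16/5 ≥ 0, confirming Bessel's inequality. (The deficit equals ||v − Σ <v,e_j> e_j||^2, the squared distance from v to span{e_j}.)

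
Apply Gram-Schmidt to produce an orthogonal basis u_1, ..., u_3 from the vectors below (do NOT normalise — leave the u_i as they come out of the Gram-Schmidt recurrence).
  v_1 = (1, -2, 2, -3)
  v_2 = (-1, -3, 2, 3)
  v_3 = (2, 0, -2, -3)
Orthogonal basis:
  u_1 = (1, -2, 2, -3)
  u_2 = (-1, -3, 2, 3)
  u_3 = (397/414, -244/207, -305/207, 17/138)

Apply the Gram-Schmidt recurrence
  u_1 = v_1
  u_i = v_i − Σ_{j<i} ((v_i · u_j) / (u_j · u_j)) · u_j.

Step by step this gives:
  u_1 = (1, -2, 2, -3)
  u_2 = (-1, -3, 2, 3)
  u_3 = (397/414, -244/207, -305/207, 17/138)

Orthogonality check:
  u_2 · u_1 = 0 (should be 0)
  u_3 · u_1 = 0 (should be 0)
  u_3 · u_2 = 0 (should be 0)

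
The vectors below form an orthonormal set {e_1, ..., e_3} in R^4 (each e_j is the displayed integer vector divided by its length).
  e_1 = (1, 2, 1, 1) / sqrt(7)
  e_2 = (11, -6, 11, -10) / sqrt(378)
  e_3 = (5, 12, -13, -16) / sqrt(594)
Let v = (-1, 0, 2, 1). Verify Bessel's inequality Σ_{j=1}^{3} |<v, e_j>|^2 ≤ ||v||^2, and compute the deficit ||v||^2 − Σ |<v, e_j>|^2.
Σ |<v, e_j>|^2 = 425/99; ||v||^2 = 6; deficit = 169/99

Write each e_j = u_j / sqrt(<u_j, u_j>) where u_j is the displayed integer vector. Then <v, e_j> = <v, u_j> / sqrt(<u_j, u_j>), so |<v, e_j>|^2 = <v, u_j>^2 / <u_j, u_j>.
Coefficients: <v, e_1> = 2/sqrt(7), <v, e_2> = 1/sqrt(378), <v, e_3> = -47/sqrt(594).
Square and sum: Σ |<v, e_j>|^2 = 425/99.
Compute ||v||^2 = v·v = 6.
Deficit = 6 − 425/99 = 169/99 ≥ 0, confirming Bessel's inequality. (The deficit equals ||v − Σ <v,e_j> e_j||^2, the squared distance from v to span{e_j}.)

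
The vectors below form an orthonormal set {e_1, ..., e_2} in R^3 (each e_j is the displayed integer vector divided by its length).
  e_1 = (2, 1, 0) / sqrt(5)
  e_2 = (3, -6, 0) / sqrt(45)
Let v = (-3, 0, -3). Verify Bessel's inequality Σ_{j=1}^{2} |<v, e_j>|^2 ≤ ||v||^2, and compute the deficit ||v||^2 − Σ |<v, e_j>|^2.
Σ |<v, e_j>|^2 = 9; ||v||^2 = 18; deficit = 9

Write each e_j = u_j / sqrt(<u_j, u_j>) where u_j is the displayed integer vector. Then <v, e_j> = <v, u_j> / sqrt(<u_j, u_j>), so |<v, e_j>|^2 = <v, u_j>^2 / <u_j, u_j>.
Coefficients: <v, e_1> = -6/sqrt(5), <v, e_2> = -9/sqrt(45).
Square and sum: Σ |<v, e_j>|^2 = 9.
Compute ||v||^2 = v·v = 18.
Deficit = 18 − 9 = 9 ≥ 0, confirming Bessel's inequality. (The deficit equals ||v − Σ <v,e_j> e_j||^2, the squared distance from v to span{e_j}.)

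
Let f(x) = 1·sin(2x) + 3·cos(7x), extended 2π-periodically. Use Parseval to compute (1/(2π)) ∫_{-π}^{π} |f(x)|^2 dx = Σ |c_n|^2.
Σ |c_n|^2 = 5

Expand |f|^2 and use orthogonality of {sin(nx), cos(mx)} on [-π, π]:
  ∫_{-π}^{π} sin(nx)^2 dx = π, ∫ cos(mx)^2 dx = π, and cross terms integrate to 0.
So ∫_{-π}^{π} f(x)^2 dx = 1^2 · π + 3^2 · π = (1 + 9)π.
Divide by 2π: (1 + 9)/2 = 5.
By Parseval, this equals Σ |c_n|^2.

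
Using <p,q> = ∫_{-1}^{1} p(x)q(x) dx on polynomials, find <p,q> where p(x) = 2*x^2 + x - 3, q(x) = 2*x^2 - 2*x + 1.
<p,q> = -42/5

Expand the product: p(x)·q(x) = 4*x^4 - 2*x^3 - 6*x^2 + 7*x - 3.
∫_{-1}^{1} of each monomial x^k gives [2/(k+1) if k even, 0 if k odd]. Integrating term-by-term (or equivalently evaluating the antiderivative F(x) = 4*x^5/5 - x^4/2 - 2*x^3 + 7*x^2/2 - 3*x at the endpoints):
  F(1) − F(−1) = -6/5 − (36/5) = -42/5.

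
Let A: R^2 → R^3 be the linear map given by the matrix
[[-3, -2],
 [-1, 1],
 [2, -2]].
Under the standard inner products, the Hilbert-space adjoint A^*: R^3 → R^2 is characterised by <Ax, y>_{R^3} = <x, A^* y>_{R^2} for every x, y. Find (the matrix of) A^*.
A^* = A^T =
[[-3, -1, 2],
 [-2, 1, -2]]

For real matrices with standard dot products, the defining identity <Ax, y> = <x, A^* y> gives (Ax)^T y = x^T (A^*) y, i.e. x^T A^T y = x^T (A^*) y. Since this holds for all x, y, we must have A^* = A^T. Therefore
A^* =
[[-3, -1, 2],
 [-2, 1, -2]].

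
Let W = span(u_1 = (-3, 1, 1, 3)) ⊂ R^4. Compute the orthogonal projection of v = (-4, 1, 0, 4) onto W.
proj_W(v) = (-15/4, 5/4, 5/4, 15/4)

Set up U = [u_1 | ... | u_1] ∈ R^(4×1). The projector onto W = col(U) is P = U (U^T U)^(-1) U^T.
Compute U^T U =
  [20],
and U^T v = (25).
Solve U^T U · c = U^T v for the coefficients: c = (5/4). The projection is proj_W(v) = U c.
Check: (v - proj_W(v)) · u_1 = 0  (should be 0).
Result: proj_W(v) = (-15/4, 5/4, 5/4, 15/4).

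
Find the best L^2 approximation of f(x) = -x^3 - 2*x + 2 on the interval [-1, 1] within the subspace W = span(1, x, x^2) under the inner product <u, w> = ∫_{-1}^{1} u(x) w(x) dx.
g(x) = 2 - 13*x/5

The best approximation g ∈ W is the orthogonal projection of f onto W. Writing g = a_0 + a_1 x + a_2 x^2, the coefficients solve the normal equations G · a = b where
  G_{ij} = <φ_i, φ_j> and b_i = <f, φ_i>, with φ_0 = 1, φ_1 = x, φ_2 = x^2.
G =
  [2, 0, 2/3]
  [0, 2/3, 0]
  [2/3, 0, 2/5],
b = (4, -26/15, 4/3).
Solving gives a_0 = 2, a_1 = -13/5, a_2 = 0, so
  g(x) = 2 - 13*x/5.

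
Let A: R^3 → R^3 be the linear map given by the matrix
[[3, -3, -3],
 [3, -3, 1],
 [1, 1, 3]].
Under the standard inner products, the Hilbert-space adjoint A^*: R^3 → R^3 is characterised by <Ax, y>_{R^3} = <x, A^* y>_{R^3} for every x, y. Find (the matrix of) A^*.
A^* = A^T =
[[3, 3, 1],
 [-3, -3, 1],
 [-3, 1, 3]]

For real matrices with standard dot products, the defining identity <Ax, y> = <x, A^* y> gives (Ax)^T y = x^T (A^*) y, i.e. x^T A^T y = x^T (A^*) y. Since this holds for all x, y, we must have A^* = A^T. Therefore
A^* =
[[3, 3, 1],
 [-3, -3, 1],
 [-3, 1, 3]].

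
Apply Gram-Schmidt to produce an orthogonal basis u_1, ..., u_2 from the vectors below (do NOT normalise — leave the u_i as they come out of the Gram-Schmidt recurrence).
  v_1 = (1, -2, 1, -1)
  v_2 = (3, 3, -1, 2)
Orthogonal basis:
  u_1 = (1, -2, 1, -1)
  u_2 = (27/7, 9/7, -1/7, 8/7)

Apply the Gram-Schmidt recurrence
  u_1 = v_1
  u_i = v_i − Σ_{j<i} ((v_i · u_j) / (u_j · u_j)) · u_j.

Step by step this gives:
  u_1 = (1, -2, 1, -1)
  u_2 = (27/7, 9/7, -1/7, 8/7)

Orthogonality check:
  u_2 · u_1 = 0 (should be 0)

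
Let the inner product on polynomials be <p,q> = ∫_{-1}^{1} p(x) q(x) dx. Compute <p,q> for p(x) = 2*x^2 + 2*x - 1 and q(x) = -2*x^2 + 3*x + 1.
<p,q> = 46/15

Expand the product: p(x)·q(x) = -4*x^4 + 2*x^3 + 10*x^2 - x - 1.
∫_{-1}^{1} of each monomial x^k gives [2/(k+1) if k even, 0 if k odd]. Integrating term-by-term (or equivalently evaluating the antiderivative F(x) = -4*x^5/5 + x^4/2 + 10*x^3/3 - x^2/2 - x at the endpoints):
  F(1) − F(−1) = 23/15 − (-23/15) = 46/15.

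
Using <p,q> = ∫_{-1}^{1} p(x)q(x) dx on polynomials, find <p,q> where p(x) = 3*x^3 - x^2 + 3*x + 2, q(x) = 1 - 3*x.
<p,q> = -94/15

Expand the product: p(x)·q(x) = -9*x^4 + 6*x^3 - 10*x^2 - 3*x + 2.
∫_{-1}^{1} of each monomial x^k gives [2/(k+1) if k even, 0 if k odd]. Integrating term-by-term (or equivalently evaluating the antiderivative F(x) = -9*x^5/5 + 3*x^4/2 - 10*x^3/3 - 3*x^2/2 + 2*x at the endpoints):
  F(1) − F(−1) = -47/15 − (47/15) = -94/15.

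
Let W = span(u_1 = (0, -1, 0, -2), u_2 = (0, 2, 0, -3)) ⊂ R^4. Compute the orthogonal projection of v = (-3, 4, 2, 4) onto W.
proj_W(v) = (0, 4, 0, 4)

Set up U = [u_1 | ... | u_2] ∈ R^(4×2). The projector onto W = col(U) is P = U (U^T U)^(-1) U^T.
Compute U^T U =
  [5, 4]
  [4, 13],
and U^T v = (-12, -4).
Solve U^T U · c = U^T v for the coefficients: c = (-20/7, 4/7). The projection is proj_W(v) = U c.
Check: (v - proj_W(v)) · u_1 = 0  (should be 0).
Check: (v - proj_W(v)) · u_2 = 0  (should be 0).
Result: proj_W(v) = (0, 4, 0, 4).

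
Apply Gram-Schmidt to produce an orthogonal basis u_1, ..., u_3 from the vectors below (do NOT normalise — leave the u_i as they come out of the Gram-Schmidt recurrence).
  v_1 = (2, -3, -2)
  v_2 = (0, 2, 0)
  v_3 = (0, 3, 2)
Orthogonal basis:
  u_1 = (2, -3, -2)
  u_2 = (12/17, 16/17, -12/17)
  u_3 = (1, 0, 1)

Apply the Gram-Schmidt recurrence
  u_1 = v_1
  u_i = v_i − Σ_{j<i} ((v_i · u_j) / (u_j · u_j)) · u_j.

Step by step this gives:
  u_1 = (2, -3, -2)
  u_2 = (12/17, 16/17, -12/17)
  u_3 = (1, 0, 1)

Orthogonality check:
  u_2 · u_1 = 0 (should be 0)
  u_3 · u_1 = 0 (should be 0)
  u_3 · u_2 = 0 (should be 0)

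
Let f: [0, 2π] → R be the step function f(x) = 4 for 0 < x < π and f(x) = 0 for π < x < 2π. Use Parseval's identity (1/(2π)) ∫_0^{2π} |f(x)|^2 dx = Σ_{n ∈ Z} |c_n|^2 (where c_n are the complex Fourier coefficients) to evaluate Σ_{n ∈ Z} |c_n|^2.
Σ |c_n|^2 = 8

Parseval equates the L^2 energy of f (normalised by 1/(2π)) with the ℓ^2 sum of its Fourier coefficients: (1/(2π)) ∫_0^{2π} |f|^2 = Σ |c_n|^2.
Compute the left side: (1/(2π)) [∫_0^π 4^2 dx + ∫_π^{2π} 0^2 dx] = (1/(2π)) · (16π + 0π) = (16 + 0)/2 = 8.
So Σ_{n ∈ Z} |c_n|^2 = 8.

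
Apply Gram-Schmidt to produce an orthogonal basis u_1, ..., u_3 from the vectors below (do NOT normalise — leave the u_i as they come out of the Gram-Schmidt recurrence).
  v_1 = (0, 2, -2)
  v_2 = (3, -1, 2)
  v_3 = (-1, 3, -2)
Orthogonal basis:
  u_1 = (0, 2, -2)
  u_2 = (3, 1/2, 1/2)
  u_3 = (-4/19, 12/19, 12/19)

Apply the Gram-Schmidt recurrence
  u_1 = v_1
  u_i = v_i − Σ_{j<i} ((v_i · u_j) / (u_j · u_j)) · u_j.

Step by step this gives:
  u_1 = (0, 2, -2)
  u_2 = (3, 1/2, 1/2)
  u_3 = (-4/19, 12/19, 12/19)

Orthogonality check:
  u_2 · u_1 = 0 (should be 0)
  u_3 · u_1 = 0 (should be 0)
  u_3 · u_2 = 0 (should be 0)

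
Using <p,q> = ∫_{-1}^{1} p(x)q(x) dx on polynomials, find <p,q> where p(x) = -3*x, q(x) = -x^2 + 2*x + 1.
<p,q> = -4

Expand the product: p(x)·q(x) = 3*x^3 - 6*x^2 - 3*x.
∫_{-1}^{1} of each monomial x^k gives [2/(k+1) if k even, 0 if k odd]. Integrating term-by-term (or equivalently evaluating the antiderivative F(x) = 3*x^4/4 - 2*x^3 - 3*x^2/2 at the endpoints):
  F(1) − F(−1) = -11/4 − (5/4) = -4.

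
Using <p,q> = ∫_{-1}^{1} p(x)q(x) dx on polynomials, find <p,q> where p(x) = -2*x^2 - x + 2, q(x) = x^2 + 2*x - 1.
<p,q> = -52/15

Expand the product: p(x)·q(x) = -2*x^4 - 5*x^3 + 2*x^2 + 5*x - 2.
∫_{-1}^{1} of each monomial x^k gives [2/(k+1) if k even, 0 if k odd]. Integrating term-by-term (or equivalently evaluating the antiderivative F(x) = -2*x^5/5 - 5*x^4/4 + 2*x^3/3 + 5*x^2/2 - 2*x at the endpoints):
  F(1) − F(−1) = -29/60 − (179/60) = -52/15.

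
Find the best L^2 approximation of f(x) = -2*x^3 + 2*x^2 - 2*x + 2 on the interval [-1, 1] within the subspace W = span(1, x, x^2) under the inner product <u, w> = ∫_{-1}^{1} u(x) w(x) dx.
g(x) = 2*x^2 - 16*x/5 + 2

The best approximation g ∈ W is the orthogonal projection of f onto W. Writing g = a_0 + a_1 x + a_2 x^2, the coefficients solve the normal equations G · a = b where
  G_{ij} = <φ_i, φ_j> and b_i = <f, φ_i>, with φ_0 = 1, φ_1 = x, φ_2 = x^2.
G =
  [2, 0, 2/3]
  [0, 2/3, 0]
  [2/3, 0, 2/5],
b = (16/3, -32/15, 32/15).
Solving gives a_0 = 2, a_1 = -16/5, a_2 = 2, so
  g(x) = 2*x^2 - 16*x/5 + 2.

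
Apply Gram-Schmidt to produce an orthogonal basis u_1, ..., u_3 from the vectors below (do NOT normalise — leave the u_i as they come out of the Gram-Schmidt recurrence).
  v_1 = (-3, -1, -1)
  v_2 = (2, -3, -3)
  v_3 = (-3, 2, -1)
Orthogonal basis:
  u_1 = (-3, -1, -1)
  u_2 = (2, -3, -3)
  u_3 = (0, 3/2, -3/2)

Apply the Gram-Schmidt recurrence
  u_1 = v_1
  u_i = v_i − Σ_{j<i} ((v_i · u_j) / (u_j · u_j)) · u_j.

Step by step this gives:
  u_1 = (-3, -1, -1)
  u_2 = (2, -3, -3)
  u_3 = (0, 3/2, -3/2)

Orthogonality check:
  u_2 · u_1 = 0 (should be 0)
  u_3 · u_1 = 0 (should be 0)
  u_3 · u_2 = 0 (should be 0)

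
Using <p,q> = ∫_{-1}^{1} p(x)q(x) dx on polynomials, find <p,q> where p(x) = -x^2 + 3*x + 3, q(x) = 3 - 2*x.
<p,q> = 12

Expand the product: p(x)·q(x) = 2*x^3 - 9*x^2 + 3*x + 9.
∫_{-1}^{1} of each monomial x^k gives [2/(k+1) if k even, 0 if k odd]. Integrating term-by-term (or equivalently evaluating the antiderivative F(x) = x^4/2 - 3*x^3 + 3*x^2/2 + 9*x at the endpoints):
  F(1) − F(−1) = 8 − (-4) = 12.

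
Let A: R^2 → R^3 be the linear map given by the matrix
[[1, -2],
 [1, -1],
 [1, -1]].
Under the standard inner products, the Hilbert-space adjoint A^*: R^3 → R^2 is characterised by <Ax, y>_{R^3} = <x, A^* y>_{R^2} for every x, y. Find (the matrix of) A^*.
A^* = A^T =
[[1, 1, 1],
 [-2, -1, -1]]

For real matrices with standard dot products, the defining identity <Ax, y> = <x, A^* y> gives (Ax)^T y = x^T (A^*) y, i.e. x^T A^T y = x^T (A^*) y. Since this holds for all x, y, we must have A^* = A^T. Therefore
A^* =
[[1, 1, 1],
 [-2, -1, -1]].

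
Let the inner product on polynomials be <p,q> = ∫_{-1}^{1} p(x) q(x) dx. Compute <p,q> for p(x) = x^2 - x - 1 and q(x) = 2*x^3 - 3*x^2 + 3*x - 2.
<p,q> = 2/3

Expand the product: p(x)·q(x) = 2*x^5 - 5*x^4 + 4*x^3 - 2*x^2 - x + 2.
∫_{-1}^{1} of each monomial x^k gives [2/(k+1) if k even, 0 if k odd]. Integrating term-by-term (or equivalently evaluating the antiderivative F(x) = x^6/3 - x^5 + x^4 - 2*x^3/3 - x^2/2 + 2*x at the endpoints):
  F(1) − F(−1) = 7/6 − (1/2) = 2/3.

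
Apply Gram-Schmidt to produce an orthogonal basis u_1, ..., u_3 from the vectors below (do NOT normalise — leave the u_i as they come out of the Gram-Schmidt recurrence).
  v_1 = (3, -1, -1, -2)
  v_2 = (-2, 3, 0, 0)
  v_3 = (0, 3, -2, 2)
Orthogonal basis:
  u_1 = (3, -1, -1, -2)
  u_2 = (-1/5, 12/5, -3/5, -6/5)
  u_3 = (22/19, 44/57, -106/57, 130/57)

Apply the Gram-Schmidt recurrence
  u_1 = v_1
  u_i = v_i − Σ_{j<i} ((v_i · u_j) / (u_j · u_j)) · u_j.

Step by step this gives:
  u_1 = (3, -1, -1, -2)
  u_2 = (-1/5, 12/5, -3/5, -6/5)
  u_3 = (22/19, 44/57, -106/57, 130/57)

Orthogonality check:
  u_2 · u_1 = 0 (should be 0)
  u_3 · u_1 = 0 (should be 0)
  u_3 · u_2 = 0 (should be 0)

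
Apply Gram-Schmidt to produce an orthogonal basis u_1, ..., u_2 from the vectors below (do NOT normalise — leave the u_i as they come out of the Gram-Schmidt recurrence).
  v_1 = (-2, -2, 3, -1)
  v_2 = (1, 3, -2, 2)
Orthogonal basis:
  u_1 = (-2, -2, 3, -1)
  u_2 = (-7/9, 11/9, 2/3, 10/9)

Apply the Gram-Schmidt recurrence
  u_1 = v_1
  u_i = v_i − Σ_{j<i} ((v_i · u_j) / (u_j · u_j)) · u_j.

Step by step this gives:
  u_1 = (-2, -2, 3, -1)
  u_2 = (-7/9, 11/9, 2/3, 10/9)

Orthogonality check:
  u_2 · u_1 = 0 (should be 0)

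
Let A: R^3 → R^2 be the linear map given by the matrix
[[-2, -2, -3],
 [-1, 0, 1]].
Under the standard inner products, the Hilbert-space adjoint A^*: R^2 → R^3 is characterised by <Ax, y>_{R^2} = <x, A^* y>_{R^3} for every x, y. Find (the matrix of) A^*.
A^* = A^T =
[[-2, -1],
 [-2, 0],
 [-3, 1]]

For real matrices with standard dot products, the defining identity <Ax, y> = <x, A^* y> gives (Ax)^T y = x^T (A^*) y, i.e. x^T A^T y = x^T (A^*) y. Since this holds for all x, y, we must have A^* = A^T. Therefore
A^* =
[[-2, -1],
 [-2, 0],
 [-3, 1]].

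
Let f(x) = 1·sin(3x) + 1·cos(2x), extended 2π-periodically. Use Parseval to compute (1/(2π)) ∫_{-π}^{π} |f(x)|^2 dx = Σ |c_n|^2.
Σ |c_n|^2 = 1

Expand |f|^2 and use orthogonality of {sin(nx), cos(mx)} on [-π, π]:
  ∫_{-π}^{π} sin(nx)^2 dx = π, ∫ cos(mx)^2 dx = π, and cross terms integrate to 0.
So ∫_{-π}^{π} f(x)^2 dx = 1^2 · π + 1^2 · π = (1 + 1)π.
Divide by 2π: (1 + 1)/2 = 1.
By Parseval, this equals Σ |c_n|^2.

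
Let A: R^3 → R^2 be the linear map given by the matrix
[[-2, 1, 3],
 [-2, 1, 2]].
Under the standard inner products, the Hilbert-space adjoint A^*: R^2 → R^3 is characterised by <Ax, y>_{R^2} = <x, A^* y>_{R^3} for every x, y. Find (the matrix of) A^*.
A^* = A^T =
[[-2, -2],
 [1, 1],
 [3, 2]]

For real matrices with standard dot products, the defining identity <Ax, y> = <x, A^* y> gives (Ax)^T y = x^T (A^*) y, i.e. x^T A^T y = x^T (A^*) y. Since this holds for all x, y, we must have A^* = A^T. Therefore
A^* =
[[-2, -2],
 [1, 1],
 [3, 2]].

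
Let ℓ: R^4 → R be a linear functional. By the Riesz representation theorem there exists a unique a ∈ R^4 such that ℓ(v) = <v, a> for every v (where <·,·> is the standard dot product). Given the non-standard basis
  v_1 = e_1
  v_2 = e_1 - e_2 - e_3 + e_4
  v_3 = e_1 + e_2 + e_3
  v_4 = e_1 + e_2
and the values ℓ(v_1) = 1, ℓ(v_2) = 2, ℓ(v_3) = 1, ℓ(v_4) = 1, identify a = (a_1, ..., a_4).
a = (1, 0, 0, 1)

Write a = (a_1, ..., a_4) in the standard basis. For each basis vector v_i, ℓ(v_i) = <v_i, a> is a linear equation in the a_j's. Collect the n equations into a matrix system V a = ℓ, where row i of V is v_i (expressed in the standard basis). Since V is invertible (lower-triangular with 1s on the diagonal, up to permutation), solve by back-substitution:
  V =
[[1, 0, 0, 0],
 [1, -1, -1, 1],
 [1, 1, 1, 0],
 [1, 1, 0, 0]]
  V a = (1, 2, 1, 1)
Solving gives a = (1, 0, 0, 1).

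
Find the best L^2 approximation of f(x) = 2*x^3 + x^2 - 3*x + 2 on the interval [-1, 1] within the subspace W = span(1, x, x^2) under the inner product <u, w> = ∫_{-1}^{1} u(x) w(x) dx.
g(x) = x^2 - 9*x/5 + 2

The best approximation g ∈ W is the orthogonal projection of f onto W. Writing g = a_0 + a_1 x + a_2 x^2, the coefficients solve the normal equations G · a = b where
  G_{ij} = <φ_i, φ_j> and b_i = <f, φ_i>, with φ_0 = 1, φ_1 = x, φ_2 = x^2.
G =
  [2, 0, 2/3]
  [0, 2/3, 0]
  [2/3, 0, 2/5],
b = (14/3, -6/5, 26/15).
Solving gives a_0 = 2, a_1 = -9/5, a_2 = 1, so
  g(x) = x^2 - 9*x/5 + 2.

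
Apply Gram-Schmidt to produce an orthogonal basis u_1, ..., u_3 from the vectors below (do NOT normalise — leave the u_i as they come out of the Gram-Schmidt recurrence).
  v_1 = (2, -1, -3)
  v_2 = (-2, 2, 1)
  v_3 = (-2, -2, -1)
Orthogonal basis:
  u_1 = (2, -1, -3)
  u_2 = (-5/7, 19/14, -13/14)
  u_3 = (-20/9, -16/9, -8/9)

Apply the Gram-Schmidt recurrence
  u_1 = v_1
  u_i = v_i − Σ_{j<i} ((v_i · u_j) / (u_j · u_j)) · u_j.

Step by step this gives:
  u_1 = (2, -1, -3)
  u_2 = (-5/7, 19/14, -13/14)
  u_3 = (-20/9, -16/9, -8/9)

Orthogonality check:
  u_2 · u_1 = 0 (should be 0)
  u_3 · u_1 = 0 (should be 0)
  u_3 · u_2 = 0 (should be 0)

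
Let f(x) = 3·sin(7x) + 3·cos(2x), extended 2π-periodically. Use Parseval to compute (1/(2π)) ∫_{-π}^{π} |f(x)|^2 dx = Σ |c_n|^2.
Σ |c_n|^2 = 9

Expand |f|^2 and use orthogonality of {sin(nx), cos(mx)} on [-π, π]:
  ∫_{-π}^{π} sin(nx)^2 dx = π, ∫ cos(mx)^2 dx = π, and cross terms integrate to 0.
So ∫_{-π}^{π} f(x)^2 dx = 3^2 · π + 3^2 · π = (9 + 9)π.
Divide by 2π: (9 + 9)/2 = 9.
By Parseval, this equals Σ |c_n|^2.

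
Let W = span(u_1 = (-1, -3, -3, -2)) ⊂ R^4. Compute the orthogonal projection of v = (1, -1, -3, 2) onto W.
proj_W(v) = (-7/23, -21/23, -21/23, -14/23)

Set up U = [u_1 | ... | u_1] ∈ R^(4×1). The projector onto W = col(U) is P = U (U^T U)^(-1) U^T.
Compute U^T U =
  [23],
and U^T v = (7).
Solve U^T U · c = U^T v for the coefficients: c = (7/23). The projection is proj_W(v) = U c.
Check: (v - proj_W(v)) · u_1 = 0  (should be 0).
Result: proj_W(v) = (-7/23, -21/23, -21/23, -14/23).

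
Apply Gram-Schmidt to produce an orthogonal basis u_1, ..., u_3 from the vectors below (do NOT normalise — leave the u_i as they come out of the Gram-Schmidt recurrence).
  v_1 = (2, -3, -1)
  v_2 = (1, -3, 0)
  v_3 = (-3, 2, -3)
Orthogonal basis:
  u_1 = (2, -3, -1)
  u_2 = (-4/7, -9/14, 11/14)
  u_3 = (-48/19, -16/19, -48/19)

Apply the Gram-Schmidt recurrence
  u_1 = v_1
  u_i = v_i − Σ_{j<i} ((v_i · u_j) / (u_j · u_j)) · u_j.

Step by step this gives:
  u_1 = (2, -3, -1)
  u_2 = (-4/7, -9/14, 11/14)
  u_3 = (-48/19, -16/19, -48/19)

Orthogonality check:
  u_2 · u_1 = 0 (should be 0)
  u_3 · u_1 = 0 (should be 0)
  u_3 · u_2 = 0 (should be 0)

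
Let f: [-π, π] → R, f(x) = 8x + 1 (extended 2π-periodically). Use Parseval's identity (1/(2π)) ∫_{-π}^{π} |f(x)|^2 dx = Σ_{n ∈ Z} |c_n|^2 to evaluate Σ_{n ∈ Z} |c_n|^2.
Σ |c_n|^2 = 64π^2/3 + 1

Expand and integrate term by term over [-π, π]:
  ∫ (8x)^2 dx = 64·(2π^3/3); ∫ 2·8·(1)·x dx = 0 (odd integrand); ∫ 1^2 dx = 1·2π.
So (1/(2π)) ∫_{-π}^{π} (8x + 1)^2 dx = 64π^2/3 + 1 = 64π^2/3 + 1.
Parseval ⇒ Σ |c_n|^2 = 64π^2/3 + 1.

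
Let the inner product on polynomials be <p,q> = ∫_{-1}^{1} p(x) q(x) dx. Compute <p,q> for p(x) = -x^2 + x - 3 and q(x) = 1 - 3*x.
<p,q> = -26/3

Expand the product: p(x)·q(x) = 3*x^3 - 4*x^2 + 10*x - 3.
∫_{-1}^{1} of each monomial x^k gives [2/(k+1) if k even, 0 if k odd]. Integrating term-by-term (or equivalently evaluating the antiderivative F(x) = 3*x^4/4 - 4*x^3/3 + 5*x^2 - 3*x at the endpoints):
  F(1) − F(−1) = 17/12 − (121/12) = -26/3.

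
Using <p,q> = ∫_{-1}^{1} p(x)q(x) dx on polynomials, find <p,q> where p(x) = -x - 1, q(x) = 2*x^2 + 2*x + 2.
<p,q> = -20/3

Expand the product: p(x)·q(x) = -2*x^3 - 4*x^2 - 4*x - 2.
∫_{-1}^{1} of each monomial x^k gives [2/(k+1) if k even, 0 if k odd]. Integrating term-by-term (or equivalently evaluating the antiderivative F(x) = -x^4/2 - 4*x^3/3 - 2*x^2 - 2*x at the endpoints):
  F(1) − F(−1) = -35/6 − (5/6) = -20/3.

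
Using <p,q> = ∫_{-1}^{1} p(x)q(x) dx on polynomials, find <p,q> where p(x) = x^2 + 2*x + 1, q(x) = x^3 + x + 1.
<p,q> = 24/5

Expand the product: p(x)·q(x) = x^5 + 2*x^4 + 2*x^3 + 3*x^2 + 3*x + 1.
∫_{-1}^{1} of each monomial x^k gives [2/(k+1) if k even, 0 if k odd]. Integrating term-by-term (or equivalently evaluating the antiderivative F(x) = x^6/6 + 2*x^5/5 + x^4/2 + x^3 + 3*x^2/2 + x at the endpoints):
  F(1) − F(−1) = 137/30 − (-7/30) = 24/5.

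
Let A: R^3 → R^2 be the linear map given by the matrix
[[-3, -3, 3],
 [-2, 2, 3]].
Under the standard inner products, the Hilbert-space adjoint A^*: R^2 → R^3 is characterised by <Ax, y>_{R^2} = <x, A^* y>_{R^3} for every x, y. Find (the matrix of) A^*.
A^* = A^T =
[[-3, -2],
 [-3, 2],
 [3, 3]]

For real matrices with standard dot products, the defining identity <Ax, y> = <x, A^* y> gives (Ax)^T y = x^T (A^*) y, i.e. x^T A^T y = x^T (A^*) y. Since this holds for all x, y, we must have A^* = A^T. Therefore
A^* =
[[-3, -2],
 [-3, 2],
 [3, 3]].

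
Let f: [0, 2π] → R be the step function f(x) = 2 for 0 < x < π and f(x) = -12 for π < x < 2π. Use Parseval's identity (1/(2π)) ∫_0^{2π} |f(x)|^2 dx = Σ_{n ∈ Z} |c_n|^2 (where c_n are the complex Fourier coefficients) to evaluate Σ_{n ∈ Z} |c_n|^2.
Σ |c_n|^2 = 74

Parseval equates the L^2 energy of f (normalised by 1/(2π)) with the ℓ^2 sum of its Fourier coefficients: (1/(2π)) ∫_0^{2π} |f|^2 = Σ |c_n|^2.
Compute the left side: (1/(2π)) [∫_0^π 2^2 dx + ∫_π^{2π} (-12)^2 dx] = (1/(2π)) · (4π + 144π) = (4 + 144)/2 = 74.
So Σ_{n ∈ Z} |c_n|^2 = 74.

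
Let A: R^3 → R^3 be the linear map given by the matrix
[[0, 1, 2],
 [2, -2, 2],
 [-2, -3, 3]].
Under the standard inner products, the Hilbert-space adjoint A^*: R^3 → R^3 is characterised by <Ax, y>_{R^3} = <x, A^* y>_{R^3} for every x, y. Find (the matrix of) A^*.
A^* = A^T =
[[0, 2, -2],
 [1, -2, -3],
 [2, 2, 3]]

For real matrices with standard dot products, the defining identity <Ax, y> = <x, A^* y> gives (Ax)^T y = x^T (A^*) y, i.e. x^T A^T y = x^T (A^*) y. Since this holds for all x, y, we must have A^* = A^T. Therefore
A^* =
[[0, 2, -2],
 [1, -2, -3],
 [2, 2, 3]].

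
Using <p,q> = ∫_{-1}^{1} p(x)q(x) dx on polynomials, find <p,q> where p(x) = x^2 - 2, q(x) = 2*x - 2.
<p,q> = 20/3

Expand the product: p(x)·q(x) = 2*x^3 - 2*x^2 - 4*x + 4.
∫_{-1}^{1} of each monomial x^k gives [2/(k+1) if k even, 0 if k odd]. Integrating term-by-term (or equivalently evaluating the antiderivative F(x) = x^4/2 - 2*x^3/3 - 2*x^2 + 4*x at the endpoints):
  F(1) − F(−1) = 11/6 − (-29/6) = 20/3.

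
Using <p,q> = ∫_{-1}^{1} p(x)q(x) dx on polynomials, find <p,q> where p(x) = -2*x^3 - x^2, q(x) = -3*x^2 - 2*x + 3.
<p,q> = 4/5

Expand the product: p(x)·q(x) = 6*x^5 + 7*x^4 - 4*x^3 - 3*x^2.
∫_{-1}^{1} of each monomial x^k gives [2/(k+1) if k even, 0 if k odd]. Integrating term-by-term (or equivalently evaluating the antiderivative F(x) = x^6 + 7*x^5/5 - x^4 - x^3 at the endpoints):
  F(1) − F(−1) = 2/5 − (-2/5) = 4/5.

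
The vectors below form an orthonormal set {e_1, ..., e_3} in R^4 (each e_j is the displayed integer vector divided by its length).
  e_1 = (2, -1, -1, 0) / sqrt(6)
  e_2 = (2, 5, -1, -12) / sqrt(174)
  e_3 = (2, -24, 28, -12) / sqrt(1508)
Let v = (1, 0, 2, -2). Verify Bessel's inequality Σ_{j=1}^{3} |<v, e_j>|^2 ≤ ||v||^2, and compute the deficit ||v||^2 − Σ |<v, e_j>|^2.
Σ |<v, e_j>|^2 = 101/13; ||v||^2 = 9; deficit = 16/13

Write each e_j = u_j / sqrt(<u_j, u_j>) where u_j is the displayed integer vector. Then <v, e_j> = <v, u_j> / sqrt(<u_j, u_j>), so |<v, e_j>|^2 = <v, u_j>^2 / <u_j, u_j>.
Coefficients: <v, e_1> = 0/sqrt(6), <v, e_2> = 24/sqrt(174), <v, e_3> = 82/sqrt(1508).
Square and sum: Σ |<v, e_j>|^2 = 101/13.
Compute ||v||^2 = v·v = 9.
Deficit = 9 − 101/13 = 16/13 ≥ 0, confirming Bessel's inequality. (The deficit equals ||v − Σ <v,e_j> e_j||^2, the squared distance from v to span{e_j}.)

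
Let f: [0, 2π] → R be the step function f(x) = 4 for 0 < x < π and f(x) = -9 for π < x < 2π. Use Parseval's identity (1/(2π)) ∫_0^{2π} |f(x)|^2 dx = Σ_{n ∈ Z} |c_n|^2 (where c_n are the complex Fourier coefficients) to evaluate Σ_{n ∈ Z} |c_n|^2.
Σ |c_n|^2 = 97/2

Parseval equates the L^2 energy of f (normalised by 1/(2π)) with the ℓ^2 sum of its Fourier coefficients: (1/(2π)) ∫_0^{2π} |f|^2 = Σ |c_n|^2.
Compute the left side: (1/(2π)) [∫_0^π 4^2 dx + ∫_π^{2π} (-9)^2 dx] = (1/(2π)) · (16π + 81π) = (16 + 81)/2 = 97/2.
So Σ_{n ∈ Z} |c_n|^2 = 97/2.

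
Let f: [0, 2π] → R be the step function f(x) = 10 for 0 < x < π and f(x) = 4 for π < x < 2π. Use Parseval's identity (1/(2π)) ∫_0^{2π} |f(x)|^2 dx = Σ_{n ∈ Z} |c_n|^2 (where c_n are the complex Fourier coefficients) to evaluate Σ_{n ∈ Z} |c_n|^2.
Σ |c_n|^2 = 58

Parseval equates the L^2 energy of f (normalised by 1/(2π)) with the ℓ^2 sum of its Fourier coefficients: (1/(2π)) ∫_0^{2π} |f|^2 = Σ |c_n|^2.
Compute the left side: (1/(2π)) [∫_0^π 10^2 dx + ∫_π^{2π} 4^2 dx] = (1/(2π)) · (100π + 16π) = (100 + 16)/2 = 58.
So Σ_{n ∈ Z} |c_n|^2 = 58.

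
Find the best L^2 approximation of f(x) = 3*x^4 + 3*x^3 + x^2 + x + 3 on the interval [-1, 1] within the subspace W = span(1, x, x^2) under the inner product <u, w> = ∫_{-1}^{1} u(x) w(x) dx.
g(x) = 25*x^2/7 + 14*x/5 + 96/35

The best approximation g ∈ W is the orthogonal projection of f onto W. Writing g = a_0 + a_1 x + a_2 x^2, the coefficients solve the normal equations G · a = b where
  G_{ij} = <φ_i, φ_j> and b_i = <f, φ_i>, with φ_0 = 1, φ_1 = x, φ_2 = x^2.
G =
  [2, 0, 2/3]
  [0, 2/3, 0]
  [2/3, 0, 2/5],
b = (118/15, 28/15, 114/35).
Solving gives a_0 = 96/35, a_1 = 14/5, a_2 = 25/7, so
  g(x) = 25*x^2/7 + 14*x/5 + 96/35.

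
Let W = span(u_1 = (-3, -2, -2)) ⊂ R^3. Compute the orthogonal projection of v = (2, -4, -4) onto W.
proj_W(v) = (-30/17, -20/17, -20/17)

Set up U = [u_1 | ... | u_1] ∈ R^(3×1). The projector onto W = col(U) is P = U (U^T U)^(-1) U^T.
Compute U^T U =
  [17],
and U^T v = (10).
Solve U^T U · c = U^T v for the coefficients: c = (10/17). The projection is proj_W(v) = U c.
Check: (v - proj_W(v)) · u_1 = 0  (should be 0).
Result: proj_W(v) = (-30/17, -20/17, -20/17).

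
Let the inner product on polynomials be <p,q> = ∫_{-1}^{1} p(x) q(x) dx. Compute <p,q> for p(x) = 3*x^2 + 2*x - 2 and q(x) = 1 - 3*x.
<p,q> = -6

Expand the product: p(x)·q(x) = -9*x^3 - 3*x^2 + 8*x - 2.
∫_{-1}^{1} of each monomial x^k gives [2/(k+1) if k even, 0 if k odd]. Integrating term-by-term (or equivalently evaluating the antiderivative F(x) = -9*x^4/4 - x^3 + 4*x^2 - 2*x at the endpoints):
  F(1) − F(−1) = -5/4 − (19/4) = -6.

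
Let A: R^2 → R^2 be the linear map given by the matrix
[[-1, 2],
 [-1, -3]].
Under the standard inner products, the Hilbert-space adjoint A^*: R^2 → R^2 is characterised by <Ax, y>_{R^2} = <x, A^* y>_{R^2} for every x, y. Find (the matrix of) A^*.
A^* = A^T =
[[-1, -1],
 [2, -3]]

For real matrices with standard dot products, the defining identity <Ax, y> = <x, A^* y> gives (Ax)^T y = x^T (A^*) y, i.e. x^T A^T y = x^T (A^*) y. Since this holds for all x, y, we must have A^* = A^T. Therefore
A^* =
[[-1, -1],
 [2, -3]].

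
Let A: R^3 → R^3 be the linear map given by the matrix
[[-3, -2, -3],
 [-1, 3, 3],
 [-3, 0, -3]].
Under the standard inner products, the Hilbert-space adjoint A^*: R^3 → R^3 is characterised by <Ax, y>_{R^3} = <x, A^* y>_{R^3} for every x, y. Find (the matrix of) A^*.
A^* = A^T =
[[-3, -1, -3],
 [-2, 3, 0],
 [-3, 3, -3]]

For real matrices with standard dot products, the defining identity <Ax, y> = <x, A^* y> gives (Ax)^T y = x^T (A^*) y, i.e. x^T A^T y = x^T (A^*) y. Since this holds for all x, y, we must have A^* = A^T. Therefore
A^* =
[[-3, -1, -3],
 [-2, 3, 0],
 [-3, 3, -3]].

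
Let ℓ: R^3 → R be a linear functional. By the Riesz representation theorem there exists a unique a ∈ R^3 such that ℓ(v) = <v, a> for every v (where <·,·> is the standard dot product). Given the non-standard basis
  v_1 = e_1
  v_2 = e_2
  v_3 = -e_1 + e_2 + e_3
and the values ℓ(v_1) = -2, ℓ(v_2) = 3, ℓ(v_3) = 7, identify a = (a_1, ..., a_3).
a = (-2, 3, 2)

Write a = (a_1, ..., a_3) in the standard basis. For each basis vector v_i, ℓ(v_i) = <v_i, a> is a linear equation in the a_j's. Collect the n equations into a matrix system V a = ℓ, where row i of V is v_i (expressed in the standard basis). Since V is invertible (lower-triangular with 1s on the diagonal, up to permutation), solve by back-substitution:
  V =
[[1, 0, 0],
 [0, 1, 0],
 [-1, 1, 1]]
  V a = (-2, 3, 7)
Solving gives a = (-2, 3, 2).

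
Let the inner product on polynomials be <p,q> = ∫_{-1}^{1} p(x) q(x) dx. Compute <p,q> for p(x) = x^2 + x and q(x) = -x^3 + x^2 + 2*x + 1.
<p,q> = 2

Expand the product: p(x)·q(x) = -x^5 + 3*x^3 + 3*x^2 + x.
∫_{-1}^{1} of each monomial x^k gives [2/(k+1) if k even, 0 if k odd]. Integrating term-by-term (or equivalently evaluating the antiderivative F(x) = -x^6/6 + 3*x^4/4 + x^3 + x^2/2 at the endpoints):
  F(1) − F(−1) = 25/12 − (1/12) = 2.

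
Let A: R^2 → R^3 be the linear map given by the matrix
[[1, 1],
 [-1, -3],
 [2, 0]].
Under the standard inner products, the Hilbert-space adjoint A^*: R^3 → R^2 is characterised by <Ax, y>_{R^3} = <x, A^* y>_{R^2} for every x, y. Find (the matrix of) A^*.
A^* = A^T =
[[1, -1, 2],
 [1, -3, 0]]

For real matrices with standard dot products, the defining identity <Ax, y> = <x, A^* y> gives (Ax)^T y = x^T (A^*) y, i.e. x^T A^T y = x^T (A^*) y. Since this holds for all x, y, we must have A^* = A^T. Therefore
A^* =
[[1, -1, 2],
 [1, -3, 0]].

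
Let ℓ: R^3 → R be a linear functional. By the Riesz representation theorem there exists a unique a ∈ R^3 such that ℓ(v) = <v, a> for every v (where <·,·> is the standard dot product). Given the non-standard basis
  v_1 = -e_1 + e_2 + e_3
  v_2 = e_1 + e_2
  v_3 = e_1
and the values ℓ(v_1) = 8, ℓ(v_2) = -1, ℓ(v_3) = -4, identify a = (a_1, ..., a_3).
a = (-4, 3, 1)

Write a = (a_1, ..., a_3) in the standard basis. For each basis vector v_i, ℓ(v_i) = <v_i, a> is a linear equation in the a_j's. Collect the n equations into a matrix system V a = ℓ, where row i of V is v_i (expressed in the standard basis). Since V is invertible (lower-triangular with 1s on the diagonal, up to permutation), solve by back-substitution:
  V =
[[-1, 1, 1],
 [1, 1, 0],
 [1, 0, 0]]
  V a = (8, -1, -4)
Solving gives a = (-4, 3, 1).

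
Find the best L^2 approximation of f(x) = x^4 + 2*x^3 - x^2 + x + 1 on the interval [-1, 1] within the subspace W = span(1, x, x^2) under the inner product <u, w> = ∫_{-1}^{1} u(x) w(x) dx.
g(x) = -x^2/7 + 11*x/5 + 32/35

The best approximation g ∈ W is the orthogonal projection of f onto W. Writing g = a_0 + a_1 x + a_2 x^2, the coefficients solve the normal equations G · a = b where
  G_{ij} = <φ_i, φ_j> and b_i = <f, φ_i>, with φ_0 = 1, φ_1 = x, φ_2 = x^2.
G =
  [2, 0, 2/3]
  [0, 2/3, 0]
  [2/3, 0, 2/5],
b = (26/15, 22/15, 58/105).
Solving gives a_0 = 32/35, a_1 = 11/5, a_2 = -1/7, so
  g(x) = -x^2/7 + 11*x/5 + 32/35.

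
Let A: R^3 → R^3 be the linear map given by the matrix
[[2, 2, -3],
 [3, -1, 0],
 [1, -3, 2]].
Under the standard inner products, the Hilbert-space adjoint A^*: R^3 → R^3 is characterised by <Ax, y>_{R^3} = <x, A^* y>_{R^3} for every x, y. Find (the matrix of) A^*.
A^* = A^T =
[[2, 3, 1],
 [2, -1, -3],
 [-3, 0, 2]]

For real matrices with standard dot products, the defining identity <Ax, y> = <x, A^* y> gives (Ax)^T y = x^T (A^*) y, i.e. x^T A^T y = x^T (A^*) y. Since this holds for all x, y, we must have A^* = A^T. Therefore
A^* =
[[2, 3, 1],
 [2, -1, -3],
 [-3, 0, 2]].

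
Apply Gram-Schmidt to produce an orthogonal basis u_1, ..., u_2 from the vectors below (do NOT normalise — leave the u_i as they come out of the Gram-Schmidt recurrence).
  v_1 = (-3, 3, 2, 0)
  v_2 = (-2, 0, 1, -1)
Orthogonal basis:
  u_1 = (-3, 3, 2, 0)
  u_2 = (-10/11, -12/11, 3/11, -1)

Apply the Gram-Schmidt recurrence
  u_1 = v_1
  u_i = v_i − Σ_{j<i} ((v_i · u_j) / (u_j · u_j)) · u_j.

Step by step this gives:
  u_1 = (-3, 3, 2, 0)
  u_2 = (-10/11, -12/11, 3/11, -1)

Orthogonality check:
  u_2 · u_1 = 0 (should be 0)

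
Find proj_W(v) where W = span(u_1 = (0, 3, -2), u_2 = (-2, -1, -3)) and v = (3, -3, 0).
proj_W(v) = (24/173, -339/173, 270/173)

Set up U = [u_1 | ... | u_2] ∈ R^(3×2). The projector onto W = col(U) is P = U (U^T U)^(-1) U^T.
Compute U^T U =
  [13, 3]
  [3, 14],
and U^T v = (-9, -3).
Solve U^T U · c = U^T v for the coefficients: c = (-117/173, -12/173). The projection is proj_W(v) = U c.
Check: (v - proj_W(v)) · u_1 = 0  (should be 0).
Check: (v - proj_W(v)) · u_2 = 0  (should be 0).
Result: proj_W(v) = (24/173, -339/173, 270/173).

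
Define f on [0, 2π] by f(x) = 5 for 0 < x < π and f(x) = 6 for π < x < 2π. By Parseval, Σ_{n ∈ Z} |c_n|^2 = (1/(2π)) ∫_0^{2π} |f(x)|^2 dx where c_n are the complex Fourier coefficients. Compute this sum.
Σ |c_n|^2 = 61/2

Parseval equates the L^2 energy of f (normalised by 1/(2π)) with the ℓ^2 sum of its Fourier coefficients: (1/(2π)) ∫_0^{2π} |f|^2 = Σ |c_n|^2.
Compute the left side: (1/(2π)) [∫_0^π 5^2 dx + ∫_π^{2π} 6^2 dx] = (1/(2π)) · (25π + 36π) = (25 + 36)/2 = 61/2.
So Σ_{n ∈ Z} |c_n|^2 = 61/2.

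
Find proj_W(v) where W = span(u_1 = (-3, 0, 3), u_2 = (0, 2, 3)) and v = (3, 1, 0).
proj_W(v) = (45/17, 26/17, -6/17)

Set up U = [u_1 | ... | u_2] ∈ R^(3×2). The projector onto W = col(U) is P = U (U^T U)^(-1) U^T.
Compute U^T U =
  [18, 9]
  [9, 13],
and U^T v = (-9, 2).
Solve U^T U · c = U^T v for the coefficients: c = (-15/17, 13/17). The projection is proj_W(v) = U c.
Check: (v - proj_W(v)) · u_1 = 0  (should be 0).
Check: (v - proj_W(v)) · u_2 = 0  (should be 0).
Result: proj_W(v) = (45/17, 26/17, -6/17).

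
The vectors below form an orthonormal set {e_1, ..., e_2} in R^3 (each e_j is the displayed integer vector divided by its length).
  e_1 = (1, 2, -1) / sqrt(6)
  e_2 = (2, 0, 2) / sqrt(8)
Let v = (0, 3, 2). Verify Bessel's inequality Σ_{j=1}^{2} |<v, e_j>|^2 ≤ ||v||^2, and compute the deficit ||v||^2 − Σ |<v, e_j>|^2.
Σ |<v, e_j>|^2 = 14/3; ||v||^2 = 13; deficit = 25/3

Write each e_j = u_j / sqrt(<u_j, u_j>) where u_j is the displayed integer vector. Then <v, e_j> = <v, u_j> / sqrt(<u_j, u_j>), so |<v, e_j>|^2 = <v, u_j>^2 / <u_j, u_j>.
Coefficients: <v, e_1> = 4/sqrt(6), <v, e_2> = 4/sqrt(8).
Square and sum: Σ |<v, e_j>|^2 = 14/3.
Compute ||v||^2 = v·v = 13.
Deficit = 13 − 14/3 = 25/3 ≥ 0, confirming Bessel's inequality. (The deficit equals ||v − Σ <v,e_j> e_j||^2, the squared distance from v to span{e_j}.)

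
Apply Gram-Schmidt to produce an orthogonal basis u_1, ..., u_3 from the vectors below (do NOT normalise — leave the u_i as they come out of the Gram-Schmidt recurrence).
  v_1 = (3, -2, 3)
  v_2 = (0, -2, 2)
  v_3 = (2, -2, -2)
Orthogonal basis:
  u_1 = (3, -2, 3)
  u_2 = (-15/11, -12/11, 7/11)
  u_3 = (14/19, -42/19, -42/19)

Apply the Gram-Schmidt recurrence
  u_1 = v_1
  u_i = v_i − Σ_{j<i} ((v_i · u_j) / (u_j · u_j)) · u_j.

Step by step this gives:
  u_1 = (3, -2, 3)
  u_2 = (-15/11, -12/11, 7/11)
  u_3 = (14/19, -42/19, -42/19)

Orthogonality check:
  u_2 · u_1 = 0 (should be 0)
  u_3 · u_1 = 0 (should be 0)
  u_3 · u_2 = 0 (should be 0)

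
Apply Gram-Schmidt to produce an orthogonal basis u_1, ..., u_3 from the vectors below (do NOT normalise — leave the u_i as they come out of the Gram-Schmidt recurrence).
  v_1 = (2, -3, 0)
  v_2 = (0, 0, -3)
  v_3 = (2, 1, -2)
Orthogonal basis:
  u_1 = (2, -3, 0)
  u_2 = (0, 0, -3)
  u_3 = (24/13, 16/13, 0)

Apply the Gram-Schmidt recurrence
  u_1 = v_1
  u_i = v_i − Σ_{j<i} ((v_i · u_j) / (u_j · u_j)) · u_j.

Step by step this gives:
  u_1 = (2, -3, 0)
  u_2 = (0, 0, -3)
  u_3 = (24/13, 16/13, 0)

Orthogonality check:
  u_2 · u_1 = 0 (should be 0)
  u_3 · u_1 = 0 (should be 0)
  u_3 · u_2 = 0 (should be 0)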